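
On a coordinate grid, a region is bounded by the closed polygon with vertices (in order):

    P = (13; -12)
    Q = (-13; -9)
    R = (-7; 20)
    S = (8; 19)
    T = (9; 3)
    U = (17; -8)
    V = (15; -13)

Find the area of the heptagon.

635.5

Apply the surveyor's formula: 2A = Σ (x_i·y_{i+1} − x_{i+1}·y_i), indices taken mod 7.
Σ = (-273) + (-323) + (-293) + (-147) + (-123) + (-101) + (-11) = -1271
Area = |Σ|/2 = 635.5.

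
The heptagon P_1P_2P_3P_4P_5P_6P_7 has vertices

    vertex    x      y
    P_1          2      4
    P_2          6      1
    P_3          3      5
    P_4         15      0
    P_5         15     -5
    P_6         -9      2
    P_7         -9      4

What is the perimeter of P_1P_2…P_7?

|P_1P_2| = √((4)² + (-3)²) = √25 = 5
|P_2P_3| = √((-3)² + (4)²) = √25 = 5
|P_3P_4| = √((12)² + (-5)²) = √169 = 13
|P_4P_5| = √((0)² + (-5)²) = √25 = 5
|P_5P_6| = √((-24)² + (7)²) = √625 = 25
|P_6P_7| = √((0)² + (2)²) = √4 = 2
|P_7P_1| = √((11)² + (0)²) = √121 = 11
Perimeter = 5 + 5 + 13 + 5 + 25 + 2 + 11 = 66.

66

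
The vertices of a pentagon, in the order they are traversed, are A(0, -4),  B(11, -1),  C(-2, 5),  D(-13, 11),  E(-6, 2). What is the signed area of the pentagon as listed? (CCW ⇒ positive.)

102

Cross-terms: 44, 53, 43, 40, 24  ⇒  Σ = 204
Signed area = Σ/2 = 102 (positive ⇒ counter-clockwise traversal).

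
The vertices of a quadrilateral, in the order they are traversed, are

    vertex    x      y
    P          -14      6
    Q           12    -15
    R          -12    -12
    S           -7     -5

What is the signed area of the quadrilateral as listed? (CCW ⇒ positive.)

P→Q: (-14)(-15) − (12)(6) = 138
Q→R: (12)(-12) − (-12)(-15) = -324
R→S: (-12)(-5) − (-7)(-12) = -24
S→P: (-7)(6) − (-14)(-5) = -112
Σ = -322
Signed area = Σ/2 = -161 (negative ⇒ clockwise traversal).

-161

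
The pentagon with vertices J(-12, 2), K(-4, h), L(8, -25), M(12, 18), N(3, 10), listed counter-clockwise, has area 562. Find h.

-19

Write out the shoelace sum; only the two edges meeting at K involve h:
2·Area = [((-12)·h − (-4)·2) + ((-4)·(-25) − 8·h)] + 636
       = -20·h + 744 = 1124
⇒ h = -19.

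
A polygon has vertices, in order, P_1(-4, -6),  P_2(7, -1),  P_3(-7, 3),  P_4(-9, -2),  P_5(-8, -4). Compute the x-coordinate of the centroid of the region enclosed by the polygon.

-46/17

Apply the shoelace (surveyor's) formula. First the cross-terms c_i = x_i·y_{i+1} − x_{i+1}·y_i:
  46, 14, 41, 20, 32  ⇒  2A = 153, A = 76.5.
Then Σ (x_i + x_{i+1})·c_i = -1242, so x̄ = -1242 / (6·76.5) = -46/17.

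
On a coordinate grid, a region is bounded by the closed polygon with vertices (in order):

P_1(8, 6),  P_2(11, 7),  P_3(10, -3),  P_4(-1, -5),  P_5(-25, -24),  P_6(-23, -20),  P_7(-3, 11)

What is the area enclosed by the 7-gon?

Apply the surveyor's formula: 2A = Σ (x_i·y_{i+1} − x_{i+1}·y_i), indices taken mod 7.
Cross-terms: -10, -103, -53, -101, -52, -313, -106  ⇒  Σ = -738
Area = |Σ|/2 = 369.

369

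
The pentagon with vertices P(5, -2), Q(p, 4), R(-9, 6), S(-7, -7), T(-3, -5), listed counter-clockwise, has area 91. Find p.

-3

The doubled signed area Σ (x_i y_{i+1} − x_{i+1} y_i) is linear in p.
With p=0 it equals 206; the coefficient of p is 8 (from the two edges through Q).
So 8·p + 206 = 2·91 = 182 ⇒ p = -3.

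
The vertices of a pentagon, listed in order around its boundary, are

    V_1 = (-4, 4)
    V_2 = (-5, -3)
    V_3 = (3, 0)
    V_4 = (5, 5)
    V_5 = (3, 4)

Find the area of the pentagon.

44.5

Apply Gauss's area formula: 2A = Σ (x_i·y_{i+1} − x_{i+1}·y_i), indices taken mod 5.
Σ = (32) + (9) + (15) + (5) + (28) = 89
Area = |Σ|/2 = 44.5.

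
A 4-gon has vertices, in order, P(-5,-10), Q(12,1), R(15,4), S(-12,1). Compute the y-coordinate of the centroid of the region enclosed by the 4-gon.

-5/3

Apply the surveyor's formula. First the cross-terms c_i = x_i·y_{i+1} − x_{i+1}·y_i:
  115, 33, 63, 125  ⇒  2A = 336, A = 168.
Then Σ (y_i + y_{i+1})·c_i = -1680, so ȳ = -1680 / (6·168) = -5/3.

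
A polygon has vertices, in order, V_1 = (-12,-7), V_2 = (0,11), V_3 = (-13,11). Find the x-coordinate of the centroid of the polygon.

-25/3

Apply the surveyor's formula. First the cross-terms c_i = x_i·y_{i+1} − x_{i+1}·y_i:
  -132, 143, 223  ⇒  2A = 234, A = 117.
Then Σ (x_i + x_{i+1})·c_i = -5850, so x̄ = -5850 / (6·117) = -25/3.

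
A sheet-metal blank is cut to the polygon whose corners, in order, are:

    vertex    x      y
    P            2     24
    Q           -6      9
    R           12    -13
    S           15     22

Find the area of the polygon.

Apply Gauss's area formula: 2A = Σ (x_i·y_{i+1} − x_{i+1}·y_i), indices taken mod 4.
Σ = (162) + (-30) + (459) + (316) = 907
Area = |Σ|/2 = 453.5.

453.5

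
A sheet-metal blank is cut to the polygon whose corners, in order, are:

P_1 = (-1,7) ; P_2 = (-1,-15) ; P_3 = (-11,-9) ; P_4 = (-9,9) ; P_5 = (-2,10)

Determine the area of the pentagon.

195

Apply the shoelace (surveyor's) formula: 2A = Σ (x_i·y_{i+1} − x_{i+1}·y_i), indices taken mod 5.
Cross-terms: 22, -156, -180, -72, -4  ⇒  Σ = -390
Area = |Σ|/2 = 195.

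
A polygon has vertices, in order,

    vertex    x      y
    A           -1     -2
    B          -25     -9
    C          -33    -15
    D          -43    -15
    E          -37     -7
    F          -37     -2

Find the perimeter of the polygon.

|AB| = √((-24)² + (-7)²) = √625 = 25
|BC| = √((-8)² + (-6)²) = √100 = 10
|CD| = √((-10)² + (0)²) = √100 = 10
|DE| = √((6)² + (8)²) = √100 = 10
|EF| = √((0)² + (5)²) = √25 = 5
|FA| = √((36)² + (0)²) = √1296 = 36
Perimeter = 25 + 10 + 10 + 10 + 5 + 36 = 96.

96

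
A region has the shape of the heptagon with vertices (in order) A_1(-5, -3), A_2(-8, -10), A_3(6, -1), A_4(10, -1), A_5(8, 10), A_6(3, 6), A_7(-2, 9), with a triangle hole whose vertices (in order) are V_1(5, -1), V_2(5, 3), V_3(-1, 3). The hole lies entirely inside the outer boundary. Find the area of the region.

145

Outer boundary:
Cross-terms: 26, 68, 4, 108, 18, 39, 51  ⇒  Σ = 314
Area = |Σ|/2 = 157.
Hole:
Apply Gauss's area formula: 2A = Σ (x_i·y_{i+1} − x_{i+1}·y_i), indices taken mod 3.
Cross-terms: 20, 18, -14  ⇒  Σ = 24
Area = |Σ|/2 = 12.
Net area = 157 − 12 = 145.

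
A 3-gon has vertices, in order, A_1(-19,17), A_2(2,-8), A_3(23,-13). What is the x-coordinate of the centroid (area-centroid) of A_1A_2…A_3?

2

Apply the surveyor's formula. First the cross-terms c_i = x_i·y_{i+1} − x_{i+1}·y_i:
  118, 158, 144  ⇒  2A = 420, A = 210.
Then Σ (x_i + x_{i+1})·c_i = 2520, so x̄ = 2520 / (6·210) = 2.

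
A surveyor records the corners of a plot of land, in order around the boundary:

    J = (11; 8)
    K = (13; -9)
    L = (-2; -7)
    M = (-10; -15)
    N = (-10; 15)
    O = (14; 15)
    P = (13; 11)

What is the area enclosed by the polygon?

Σ = (-203) + (-109) + (-40) + (-300) + (-360) + (-41) + (-17) = -1070
Area = |Σ|/2 = 535.

535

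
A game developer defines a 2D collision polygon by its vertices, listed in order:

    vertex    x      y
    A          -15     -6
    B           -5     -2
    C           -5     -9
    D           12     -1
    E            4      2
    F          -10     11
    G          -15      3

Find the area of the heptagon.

255

Apply the shoelace formula: 2A = Σ (x_i·y_{i+1} − x_{i+1}·y_i), indices taken mod 7.
Σ = (0) + (35) + (113) + (28) + (64) + (135) + (135) = 510
Area = |Σ|/2 = 255.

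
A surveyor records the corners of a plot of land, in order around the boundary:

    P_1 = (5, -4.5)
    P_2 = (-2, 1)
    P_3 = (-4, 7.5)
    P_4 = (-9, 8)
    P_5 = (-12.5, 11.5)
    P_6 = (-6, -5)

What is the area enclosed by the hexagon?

Σ = (-4) + (-11) + (35.5) + (-3.5) + (131.5) + (52) = 200.5
Area = |Σ|/2 = 100.25.

100.25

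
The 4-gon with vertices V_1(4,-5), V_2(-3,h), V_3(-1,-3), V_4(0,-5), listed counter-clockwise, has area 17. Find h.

The doubled signed area Σ (x_i y_{i+1} − x_{i+1} y_i) is linear in h.
With h=0 it equals 19; the coefficient of h is 5 (from the two edges through V_2).
So 5·h + 19 = 2·17 = 34 ⇒ h = 3.

3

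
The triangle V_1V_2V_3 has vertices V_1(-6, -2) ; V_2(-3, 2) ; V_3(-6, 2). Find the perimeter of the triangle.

12

|V_1V_2| = √((3)² + (4)²) = √25 = 5
|V_2V_3| = √((-3)² + (0)²) = √9 = 3
|V_3V_1| = √((0)² + (-4)²) = √16 = 4
Perimeter = 5 + 3 + 4 = 12.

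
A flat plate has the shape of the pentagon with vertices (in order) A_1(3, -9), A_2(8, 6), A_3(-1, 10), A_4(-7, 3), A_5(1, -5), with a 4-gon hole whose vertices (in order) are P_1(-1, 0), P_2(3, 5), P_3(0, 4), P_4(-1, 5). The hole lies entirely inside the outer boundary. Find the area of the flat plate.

132.5

Outer boundary:
Apply Gauss's area formula: 2A = Σ (x_i·y_{i+1} − x_{i+1}·y_i), indices taken mod 5.
Cross-terms: 90, 86, 67, 32, 6  ⇒  Σ = 281
Area = |Σ|/2 = 140.5.
Hole:
Apply the shoelace formula: 2A = Σ (x_i·y_{i+1} − x_{i+1}·y_i), indices taken mod 4.
Cross-terms: -5, 12, 4, 5  ⇒  Σ = 16
Area = |Σ|/2 = 8.
Net area = 140.5 − 8 = 132.5.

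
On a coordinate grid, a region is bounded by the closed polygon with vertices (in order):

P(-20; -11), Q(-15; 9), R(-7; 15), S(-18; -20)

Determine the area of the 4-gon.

149.5

Apply the shoelace formula: 2A = Σ (x_i·y_{i+1} − x_{i+1}·y_i), indices taken mod 4.
Σ = (-345) + (-162) + (410) + (-202) = -299
Area = |Σ|/2 = 149.5.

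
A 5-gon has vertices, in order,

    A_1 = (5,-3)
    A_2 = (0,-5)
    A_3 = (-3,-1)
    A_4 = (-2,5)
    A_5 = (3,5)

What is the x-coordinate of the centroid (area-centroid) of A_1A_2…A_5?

73/87

Apply the surveyor's formula. First the cross-terms c_i = x_i·y_{i+1} − x_{i+1}·y_i:
  -25, -15, -17, -25, -34  ⇒  2A = -116, A = -58.
Then Σ (x_i + x_{i+1})·c_i = -292, so x̄ = -292 / (6·(-58)) = 73/87.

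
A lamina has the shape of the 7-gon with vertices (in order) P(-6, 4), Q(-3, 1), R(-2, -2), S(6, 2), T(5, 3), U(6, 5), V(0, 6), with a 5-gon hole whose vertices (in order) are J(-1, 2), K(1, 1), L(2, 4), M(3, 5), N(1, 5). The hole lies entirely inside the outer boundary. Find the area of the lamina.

Outer boundary:
Apply the shoelace (surveyor's) formula: 2A = Σ (x_i·y_{i+1} − x_{i+1}·y_i), indices taken mod 7.
Σ = (6) + (8) + (8) + (8) + (7) + (36) + (36) = 109
Area = |Σ|/2 = 54.5.
Hole:
J→K: (-1)(1) − (1)(2) = -3
K→L: (1)(4) − (2)(1) = 2
L→M: (2)(5) − (3)(4) = -2
M→N: (3)(5) − (1)(5) = 10
N→J: (1)(2) − (-1)(5) = 7
Σ = 14
Area = |Σ|/2 = 7.
Net area = 54.5 − 7 = 47.5.

47.5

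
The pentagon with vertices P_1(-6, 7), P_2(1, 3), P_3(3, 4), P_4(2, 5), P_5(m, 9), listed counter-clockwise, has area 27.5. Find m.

3

The doubled signed area Σ (x_i y_{i+1} − x_{i+1} y_i) is linear in m.
With m=0 it equals 49; the coefficient of m is 2 (from the two edges through P_5).
So 2·m + 49 = 2·27.5 = 55 ⇒ m = 3.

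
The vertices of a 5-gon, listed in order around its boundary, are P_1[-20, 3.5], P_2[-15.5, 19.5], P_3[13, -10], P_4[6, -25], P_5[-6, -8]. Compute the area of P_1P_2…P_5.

539.125

Apply the shoelace formula: 2A = Σ (x_i·y_{i+1} − x_{i+1}·y_i), indices taken mod 5.
Cross-terms: -335.75, -98.5, -265, -198, -181  ⇒  Σ = -1078.25
Area = |Σ|/2 = 539.125.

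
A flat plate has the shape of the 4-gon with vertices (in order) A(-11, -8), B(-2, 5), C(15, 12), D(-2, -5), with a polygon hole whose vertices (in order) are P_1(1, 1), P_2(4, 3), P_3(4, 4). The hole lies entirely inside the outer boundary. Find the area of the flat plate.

Outer boundary:
Apply Gauss's area formula: 2A = Σ (x_i·y_{i+1} − x_{i+1}·y_i), indices taken mod 4.
Σ = (-71) + (-99) + (-51) + (-39) = -260
Area = |Σ|/2 = 130.
Hole:
Apply the shoelace formula: 2A = Σ (x_i·y_{i+1} − x_{i+1}·y_i), indices taken mod 3.
Σ = (-1) + (4) + (0) = 3
Area = |Σ|/2 = 1.5.
Net area = 130 − 1.5 = 128.5.

128.5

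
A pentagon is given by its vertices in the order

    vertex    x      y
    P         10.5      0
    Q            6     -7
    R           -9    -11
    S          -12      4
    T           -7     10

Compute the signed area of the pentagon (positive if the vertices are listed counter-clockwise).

-283.75

Apply the shoelace formula: 2A = Σ (x_i·y_{i+1} − x_{i+1}·y_i), indices taken mod 5.
Cross-terms: -73.5, -129, -168, -92, -105  ⇒  Σ = -567.5
Signed area = Σ/2 = -283.75 (negative ⇒ clockwise traversal).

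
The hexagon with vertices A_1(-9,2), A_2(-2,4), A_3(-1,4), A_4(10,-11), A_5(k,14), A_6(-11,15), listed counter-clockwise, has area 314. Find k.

11

The doubled signed area Σ (x_i y_{i+1} − x_{i+1} y_i) is linear in k.
With k=0 it equals 342; the coefficient of k is 26 (from the two edges through A_5).
So 26·k + 342 = 2·314 = 628 ⇒ k = 11.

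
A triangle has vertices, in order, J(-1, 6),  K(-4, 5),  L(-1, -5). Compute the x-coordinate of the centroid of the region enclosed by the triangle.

-2

Apply the shoelace formula. First the cross-terms c_i = x_i·y_{i+1} − x_{i+1}·y_i:
  19, 25, -11  ⇒  2A = 33, A = 16.5.
Then Σ (x_i + x_{i+1})·c_i = -198, so x̄ = -198 / (6·16.5) = -2.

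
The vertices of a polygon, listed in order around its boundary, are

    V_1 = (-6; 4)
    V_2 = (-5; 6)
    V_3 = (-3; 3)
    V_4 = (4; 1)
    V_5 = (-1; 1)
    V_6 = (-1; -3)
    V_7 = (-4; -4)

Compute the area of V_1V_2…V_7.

Σ = (-16) + (3) + (-15) + (5) + (4) + (-8) + (-40) = -67
Area = |Σ|/2 = 33.5.

33.5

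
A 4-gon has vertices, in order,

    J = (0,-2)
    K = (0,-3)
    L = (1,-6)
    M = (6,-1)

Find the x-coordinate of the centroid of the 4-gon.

Apply the surveyor's formula. First the cross-terms c_i = x_i·y_{i+1} − x_{i+1}·y_i:
  0, 3, 35, -12  ⇒  2A = 26, A = 13.
Then Σ (x_i + x_{i+1})·c_i = 176, so x̄ = 176 / (6·13) = 88/39.

88/39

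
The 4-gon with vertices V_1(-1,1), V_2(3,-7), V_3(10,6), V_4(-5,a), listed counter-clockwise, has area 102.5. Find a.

8

Write out the shoelace sum; only the two edges meeting at V_4 involve a:
2·Area = [(10·a − (-5)·6) + ((-5)·1 − (-1)·a)] + 92
       = 11·a + 117 = 205
⇒ a = 8.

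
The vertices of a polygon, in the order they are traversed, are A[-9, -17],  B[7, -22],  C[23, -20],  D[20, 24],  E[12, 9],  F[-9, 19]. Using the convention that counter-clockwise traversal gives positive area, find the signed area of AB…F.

Apply the shoelace (surveyor's) formula: 2A = Σ (x_i·y_{i+1} − x_{i+1}·y_i), indices taken mod 6.
Σ = (317) + (366) + (952) + (-108) + (309) + (324) = 2160
Signed area = Σ/2 = 1080 (positive ⇒ counter-clockwise traversal).

1080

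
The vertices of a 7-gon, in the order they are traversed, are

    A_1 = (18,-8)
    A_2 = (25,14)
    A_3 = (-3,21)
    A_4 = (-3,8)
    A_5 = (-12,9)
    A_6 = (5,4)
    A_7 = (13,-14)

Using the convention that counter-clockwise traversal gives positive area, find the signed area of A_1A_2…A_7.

530

A_1→A_2: (18)(14) − (25)(-8) = 452
A_2→A_3: (25)(21) − (-3)(14) = 567
A_3→A_4: (-3)(8) − (-3)(21) = 39
A_4→A_5: (-3)(9) − (-12)(8) = 69
A_5→A_6: (-12)(4) − (5)(9) = -93
A_6→A_7: (5)(-14) − (13)(4) = -122
A_7→A_1: (13)(-8) − (18)(-14) = 148
Σ = 1060
Signed area = Σ/2 = 530 (positive ⇒ counter-clockwise traversal).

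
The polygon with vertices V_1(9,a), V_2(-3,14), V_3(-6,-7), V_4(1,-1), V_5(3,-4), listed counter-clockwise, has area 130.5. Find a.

The doubled signed area Σ (x_i y_{i+1} − x_{i+1} y_i) is linear in a.
With a=0 it equals 279; the coefficient of a is 6 (from the two edges through V_1).
So 6·a + 279 = 2·130.5 = 261 ⇒ a = -3.

-3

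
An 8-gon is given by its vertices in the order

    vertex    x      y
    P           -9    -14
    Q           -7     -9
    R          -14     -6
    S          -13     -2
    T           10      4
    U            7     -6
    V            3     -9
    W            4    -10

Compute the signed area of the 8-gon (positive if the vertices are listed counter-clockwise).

Apply the shoelace (surveyor's) formula: 2A = Σ (x_i·y_{i+1} − x_{i+1}·y_i), indices taken mod 8.
Cross-terms: -17, -84, -50, -32, -88, -45, 6, -146  ⇒  Σ = -456
Signed area = Σ/2 = -228 (negative ⇒ clockwise traversal).

-228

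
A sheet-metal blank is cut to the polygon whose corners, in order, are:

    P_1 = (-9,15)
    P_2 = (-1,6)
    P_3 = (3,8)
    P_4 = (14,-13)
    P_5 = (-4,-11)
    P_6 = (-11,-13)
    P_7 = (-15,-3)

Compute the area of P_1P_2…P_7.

Apply the shoelace (surveyor's) formula: 2A = Σ (x_i·y_{i+1} − x_{i+1}·y_i), indices taken mod 7.
P_1→P_2: (-9)(6) − (-1)(15) = -39
P_2→P_3: (-1)(8) − (3)(6) = -26
P_3→P_4: (3)(-13) − (14)(8) = -151
P_4→P_5: (14)(-11) − (-4)(-13) = -206
P_5→P_6: (-4)(-13) − (-11)(-11) = -69
P_6→P_7: (-11)(-3) − (-15)(-13) = -162
P_7→P_1: (-15)(15) − (-9)(-3) = -252
Σ = -905
Area = |Σ|/2 = 452.5.

452.5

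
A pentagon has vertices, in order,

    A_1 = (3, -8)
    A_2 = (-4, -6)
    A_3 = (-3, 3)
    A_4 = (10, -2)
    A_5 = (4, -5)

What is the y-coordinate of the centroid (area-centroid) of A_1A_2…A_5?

-427/163

Apply the surveyor's formula. First the cross-terms c_i = x_i·y_{i+1} − x_{i+1}·y_i:
  -50, -30, -24, -42, -17  ⇒  2A = -163, A = -81.5.
Then Σ (y_i + y_{i+1})·c_i = 1281, so ȳ = 1281 / (6·(-81.5)) = -427/163.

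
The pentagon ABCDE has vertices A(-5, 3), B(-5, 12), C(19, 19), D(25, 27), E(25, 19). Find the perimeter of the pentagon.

|AB| = √((0)² + (9)²) = √81 = 9
|BC| = √((24)² + (7)²) = √625 = 25
|CD| = √((6)² + (8)²) = √100 = 10
|DE| = √((0)² + (-8)²) = √64 = 8
|EA| = √((-30)² + (-16)²) = √1156 = 34
Perimeter = 9 + 25 + 10 + 8 + 34 = 86.

86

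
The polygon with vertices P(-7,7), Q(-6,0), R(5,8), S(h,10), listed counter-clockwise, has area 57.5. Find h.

-1

The doubled signed area Σ (x_i y_{i+1} − x_{i+1} y_i) is linear in h.
With h=0 it equals 114; the coefficient of h is -1 (from the two edges through S).
So -1·h + 114 = 2·57.5 = 115 ⇒ h = -1.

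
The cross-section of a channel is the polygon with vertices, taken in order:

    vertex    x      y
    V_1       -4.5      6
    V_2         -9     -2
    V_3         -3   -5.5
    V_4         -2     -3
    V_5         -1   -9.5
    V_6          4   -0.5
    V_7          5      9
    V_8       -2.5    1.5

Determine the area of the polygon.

109.625

Apply Gauss's area formula: 2A = Σ (x_i·y_{i+1} − x_{i+1}·y_i), indices taken mod 8.
V_1→V_2: (-4.5)(-2) − (-9)(6) = 63
V_2→V_3: (-9)(-5.5) − (-3)(-2) = 43.5
V_3→V_4: (-3)(-3) − (-2)(-5.5) = -2
V_4→V_5: (-2)(-9.5) − (-1)(-3) = 16
V_5→V_6: (-1)(-0.5) − (4)(-9.5) = 38.5
V_6→V_7: (4)(9) − (5)(-0.5) = 38.5
V_7→V_8: (5)(1.5) − (-2.5)(9) = 30
V_8→V_1: (-2.5)(6) − (-4.5)(1.5) = -8.25
Σ = 219.25
Area = |Σ|/2 = 109.625.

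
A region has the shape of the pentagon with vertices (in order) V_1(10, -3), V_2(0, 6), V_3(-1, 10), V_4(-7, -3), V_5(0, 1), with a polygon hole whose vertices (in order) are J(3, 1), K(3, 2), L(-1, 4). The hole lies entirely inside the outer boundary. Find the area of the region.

59

Outer boundary:
Apply Gauss's area formula: 2A = Σ (x_i·y_{i+1} − x_{i+1}·y_i), indices taken mod 5.
Cross-terms: 60, 6, 73, -7, -10  ⇒  Σ = 122
Area = |Σ|/2 = 61.
Hole:
Apply the shoelace formula: 2A = Σ (x_i·y_{i+1} − x_{i+1}·y_i), indices taken mod 3.
Σ = (3) + (14) + (-13) = 4
Area = |Σ|/2 = 2.
Net area = 61 − 2 = 59.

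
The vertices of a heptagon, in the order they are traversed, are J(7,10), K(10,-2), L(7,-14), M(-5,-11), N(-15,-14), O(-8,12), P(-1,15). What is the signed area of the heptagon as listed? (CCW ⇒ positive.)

Apply the shoelace (surveyor's) formula: 2A = Σ (x_i·y_{i+1} − x_{i+1}·y_i), indices taken mod 7.
J→K: (7)(-2) − (10)(10) = -114
K→L: (10)(-14) − (7)(-2) = -126
L→M: (7)(-11) − (-5)(-14) = -147
M→N: (-5)(-14) − (-15)(-11) = -95
N→O: (-15)(12) − (-8)(-14) = -292
O→P: (-8)(15) − (-1)(12) = -108
P→J: (-1)(10) − (7)(15) = -115
Σ = -997
Signed area = Σ/2 = -498.5 (negative ⇒ clockwise traversal).

-498.5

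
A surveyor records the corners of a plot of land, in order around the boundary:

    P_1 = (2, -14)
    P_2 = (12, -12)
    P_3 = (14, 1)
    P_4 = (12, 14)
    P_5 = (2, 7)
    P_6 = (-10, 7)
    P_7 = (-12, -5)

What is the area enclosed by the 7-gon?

Apply Gauss's area formula: 2A = Σ (x_i·y_{i+1} − x_{i+1}·y_i), indices taken mod 7.
Σ = (144) + (180) + (184) + (56) + (84) + (134) + (178) = 960
Area = |Σ|/2 = 480.

480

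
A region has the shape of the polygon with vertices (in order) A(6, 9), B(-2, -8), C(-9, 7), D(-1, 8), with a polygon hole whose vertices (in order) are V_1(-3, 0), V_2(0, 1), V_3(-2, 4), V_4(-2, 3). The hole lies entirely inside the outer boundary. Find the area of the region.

Outer boundary:
Apply the surveyor's formula: 2A = Σ (x_i·y_{i+1} − x_{i+1}·y_i), indices taken mod 4.
A→B: (6)(-8) − (-2)(9) = -30
B→C: (-2)(7) − (-9)(-8) = -86
C→D: (-9)(8) − (-1)(7) = -65
D→A: (-1)(9) − (6)(8) = -57
Σ = -238
Area = |Σ|/2 = 119.
Hole:
Apply the shoelace (surveyor's) formula: 2A = Σ (x_i·y_{i+1} − x_{i+1}·y_i), indices taken mod 4.
Σ = (-3) + (2) + (2) + (9) = 10
Area = |Σ|/2 = 5.
Net area = 119 − 5 = 114.

114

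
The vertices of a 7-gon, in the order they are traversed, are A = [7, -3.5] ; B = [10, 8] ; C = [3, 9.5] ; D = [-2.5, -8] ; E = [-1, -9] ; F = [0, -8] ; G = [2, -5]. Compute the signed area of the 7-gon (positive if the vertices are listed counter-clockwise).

114.125

Apply Gauss's area formula: 2A = Σ (x_i·y_{i+1} − x_{i+1}·y_i), indices taken mod 7.
Σ = (91) + (71) + (-0.25) + (14.5) + (8) + (16) + (28) = 228.25
Signed area = Σ/2 = 114.125 (positive ⇒ counter-clockwise traversal).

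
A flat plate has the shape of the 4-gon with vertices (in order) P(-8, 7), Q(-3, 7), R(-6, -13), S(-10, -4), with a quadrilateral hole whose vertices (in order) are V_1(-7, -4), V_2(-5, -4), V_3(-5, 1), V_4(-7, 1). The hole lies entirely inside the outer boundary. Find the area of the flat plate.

71

Outer boundary:
Apply the shoelace formula: 2A = Σ (x_i·y_{i+1} − x_{i+1}·y_i), indices taken mod 4.
Σ = (-35) + (81) + (-106) + (-102) = -162
Area = |Σ|/2 = 81.
Hole:
Σ = (8) + (-25) + (2) + (35) = 20
Area = |Σ|/2 = 10.
Net area = 81 − 10 = 71.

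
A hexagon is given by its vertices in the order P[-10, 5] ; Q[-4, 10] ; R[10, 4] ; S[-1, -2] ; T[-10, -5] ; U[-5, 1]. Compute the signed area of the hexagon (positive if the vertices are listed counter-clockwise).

-138.5

P→Q: (-10)(10) − (-4)(5) = -80
Q→R: (-4)(4) − (10)(10) = -116
R→S: (10)(-2) − (-1)(4) = -16
S→T: (-1)(-5) − (-10)(-2) = -15
T→U: (-10)(1) − (-5)(-5) = -35
U→P: (-5)(5) − (-10)(1) = -15
Σ = -277
Signed area = Σ/2 = -138.5 (negative ⇒ clockwise traversal).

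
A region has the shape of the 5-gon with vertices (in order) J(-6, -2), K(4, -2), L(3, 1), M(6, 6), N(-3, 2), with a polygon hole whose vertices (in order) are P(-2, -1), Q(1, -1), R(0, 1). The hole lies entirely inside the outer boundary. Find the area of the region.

Outer boundary:
Apply the surveyor's formula: 2A = Σ (x_i·y_{i+1} − x_{i+1}·y_i), indices taken mod 5.
Cross-terms: 20, 10, 12, 30, 18  ⇒  Σ = 90
Area = |Σ|/2 = 45.
Hole:
Σ = (3) + (1) + (2) = 6
Area = |Σ|/2 = 3.
Net area = 45 − 3 = 42.

42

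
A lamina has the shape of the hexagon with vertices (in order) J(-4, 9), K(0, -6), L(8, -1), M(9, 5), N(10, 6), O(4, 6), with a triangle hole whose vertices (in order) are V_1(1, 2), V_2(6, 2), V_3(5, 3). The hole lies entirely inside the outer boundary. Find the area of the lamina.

108

Outer boundary:
Apply the surveyor's formula: 2A = Σ (x_i·y_{i+1} − x_{i+1}·y_i), indices taken mod 6.
Cross-terms: 24, 48, 49, 4, 36, 60  ⇒  Σ = 221
Area = |Σ|/2 = 110.5.
Hole:
Cross-terms: -10, 8, 7  ⇒  Σ = 5
Area = |Σ|/2 = 2.5.
Net area = 110.5 − 2.5 = 108.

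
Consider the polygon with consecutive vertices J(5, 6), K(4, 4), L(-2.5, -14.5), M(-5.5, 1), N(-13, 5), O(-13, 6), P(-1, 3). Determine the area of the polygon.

Cross-terms: -4, -48, -82.25, -14.5, -13, -33, -21  ⇒  Σ = -215.75
Area = |Σ|/2 = 107.875.

107.875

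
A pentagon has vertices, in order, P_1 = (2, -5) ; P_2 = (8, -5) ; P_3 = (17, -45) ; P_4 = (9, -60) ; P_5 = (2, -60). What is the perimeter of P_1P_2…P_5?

|P_1P_2| = √((6)² + (0)²) = √36 = 6
|P_2P_3| = √((9)² + (-40)²) = √1681 = 41
|P_3P_4| = √((-8)² + (-15)²) = √289 = 17
|P_4P_5| = √((-7)² + (0)²) = √49 = 7
|P_5P_1| = √((0)² + (55)²) = √3025 = 55
Perimeter = 6 + 41 + 17 + 7 + 55 = 126.

126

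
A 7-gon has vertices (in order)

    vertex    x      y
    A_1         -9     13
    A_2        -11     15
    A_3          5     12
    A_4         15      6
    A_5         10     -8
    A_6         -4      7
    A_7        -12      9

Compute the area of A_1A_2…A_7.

A_1→A_2: (-9)(15) − (-11)(13) = 8
A_2→A_3: (-11)(12) − (5)(15) = -207
A_3→A_4: (5)(6) − (15)(12) = -150
A_4→A_5: (15)(-8) − (10)(6) = -180
A_5→A_6: (10)(7) − (-4)(-8) = 38
A_6→A_7: (-4)(9) − (-12)(7) = 48
A_7→A_1: (-12)(13) − (-9)(9) = -75
Σ = -518
Area = |Σ|/2 = 259.

259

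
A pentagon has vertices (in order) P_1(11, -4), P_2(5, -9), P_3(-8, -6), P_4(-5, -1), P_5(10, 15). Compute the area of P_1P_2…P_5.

Apply the shoelace (surveyor's) formula: 2A = Σ (x_i·y_{i+1} − x_{i+1}·y_i), indices taken mod 5.
P_1→P_2: (11)(-9) − (5)(-4) = -79
P_2→P_3: (5)(-6) − (-8)(-9) = -102
P_3→P_4: (-8)(-1) − (-5)(-6) = -22
P_4→P_5: (-5)(15) − (10)(-1) = -65
P_5→P_1: (10)(-4) − (11)(15) = -205
Σ = -473
Area = |Σ|/2 = 236.5.

236.5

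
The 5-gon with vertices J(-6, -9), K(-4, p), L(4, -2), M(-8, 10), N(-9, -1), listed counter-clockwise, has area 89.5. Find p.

Write out the shoelace sum; only the two edges meeting at K involve p:
2·Area = [((-6)·p − (-4)·(-9)) + ((-4)·(-2) − 4·p)] + 197
       = -10·p + 169 = 179
⇒ p = -1.

-1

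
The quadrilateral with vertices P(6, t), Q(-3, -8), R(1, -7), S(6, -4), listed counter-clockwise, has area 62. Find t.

The doubled signed area Σ (x_i y_{i+1} − x_{i+1} y_i) is linear in t.
With t=0 it equals 43; the coefficient of t is 9 (from the two edges through P).
So 9·t + 43 = 2·62 = 124 ⇒ t = 9.

9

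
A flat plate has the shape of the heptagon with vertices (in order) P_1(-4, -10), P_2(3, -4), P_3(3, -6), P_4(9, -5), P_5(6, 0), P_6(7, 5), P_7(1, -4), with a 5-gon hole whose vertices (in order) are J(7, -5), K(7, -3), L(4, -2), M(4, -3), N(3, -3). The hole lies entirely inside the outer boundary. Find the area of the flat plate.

Outer boundary:
P_1→P_2: (-4)(-4) − (3)(-10) = 46
P_2→P_3: (3)(-6) − (3)(-4) = -6
P_3→P_4: (3)(-5) − (9)(-6) = 39
P_4→P_5: (9)(0) − (6)(-5) = 30
P_5→P_6: (6)(5) − (7)(0) = 30
P_6→P_7: (7)(-4) − (1)(5) = -33
P_7→P_1: (1)(-10) − (-4)(-4) = -26
Σ = 80
Area = |Σ|/2 = 40.
Hole:
Apply Gauss's area formula: 2A = Σ (x_i·y_{i+1} − x_{i+1}·y_i), indices taken mod 5.
Σ = (14) + (-2) + (-4) + (-3) + (6) = 11
Area = |Σ|/2 = 5.5.
Net area = 40 − 5.5 = 34.5.

34.5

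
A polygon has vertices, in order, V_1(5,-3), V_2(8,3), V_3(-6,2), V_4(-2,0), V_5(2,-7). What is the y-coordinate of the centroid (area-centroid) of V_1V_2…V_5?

-7/12

Apply the surveyor's formula. First the cross-terms c_i = x_i·y_{i+1} − x_{i+1}·y_i:
  39, 34, 4, 14, 29  ⇒  2A = 120, A = 60.
Then Σ (y_i + y_{i+1})·c_i = -210, so ȳ = -210 / (6·60) = -7/12.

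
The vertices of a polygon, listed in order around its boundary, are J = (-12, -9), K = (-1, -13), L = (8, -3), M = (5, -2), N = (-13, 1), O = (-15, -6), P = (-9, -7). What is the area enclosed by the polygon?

186.5

Σ = (147) + (107) + (-1) + (-21) + (93) + (51) + (-3) = 373
Area = |Σ|/2 = 186.5.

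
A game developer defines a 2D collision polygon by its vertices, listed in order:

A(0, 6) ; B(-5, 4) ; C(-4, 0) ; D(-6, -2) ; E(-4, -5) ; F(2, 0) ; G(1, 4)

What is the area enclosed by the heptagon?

A→B: (0)(4) − (-5)(6) = 30
B→C: (-5)(0) − (-4)(4) = 16
C→D: (-4)(-2) − (-6)(0) = 8
D→E: (-6)(-5) − (-4)(-2) = 22
E→F: (-4)(0) − (2)(-5) = 10
F→G: (2)(4) − (1)(0) = 8
G→A: (1)(6) − (0)(4) = 6
Σ = 100
Area = |Σ|/2 = 50.

50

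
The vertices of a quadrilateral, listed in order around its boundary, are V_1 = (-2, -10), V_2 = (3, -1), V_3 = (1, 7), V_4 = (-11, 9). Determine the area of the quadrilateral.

134

Σ = (32) + (22) + (86) + (128) = 268
Area = |Σ|/2 = 134.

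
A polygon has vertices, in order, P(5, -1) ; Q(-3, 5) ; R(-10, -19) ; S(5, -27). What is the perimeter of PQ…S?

|PQ| = √((-8)² + (6)²) = √100 = 10
|QR| = √((-7)² + (-24)²) = √625 = 25
|RS| = √((15)² + (-8)²) = √289 = 17
|SP| = √((0)² + (26)²) = √676 = 26
Perimeter = 10 + 25 + 17 + 26 = 78.

78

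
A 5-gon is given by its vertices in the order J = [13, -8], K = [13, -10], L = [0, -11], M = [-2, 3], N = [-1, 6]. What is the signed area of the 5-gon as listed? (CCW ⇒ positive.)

-135

Cross-terms: -26, -143, -22, -9, -70  ⇒  Σ = -270
Signed area = Σ/2 = -135 (negative ⇒ clockwise traversal).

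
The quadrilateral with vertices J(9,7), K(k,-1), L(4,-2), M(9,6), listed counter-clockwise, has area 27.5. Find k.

Write out the shoelace sum; only the two edges meeting at K involve k:
2·Area = [(9·(-1) − k·7) + (k·(-2) − 4·(-1))] + 51
       = -9·k + 46 = 55
⇒ k = -1.

-1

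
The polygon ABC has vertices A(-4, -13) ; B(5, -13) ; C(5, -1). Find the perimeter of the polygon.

36

|AB| = √((9)² + (0)²) = √81 = 9
|BC| = √((0)² + (12)²) = √144 = 12
|CA| = √((-9)² + (-12)²) = √225 = 15
Perimeter = 9 + 12 + 15 = 36.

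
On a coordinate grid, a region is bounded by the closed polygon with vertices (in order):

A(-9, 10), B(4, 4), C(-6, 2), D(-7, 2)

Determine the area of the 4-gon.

Apply Gauss's area formula: 2A = Σ (x_i·y_{i+1} − x_{i+1}·y_i), indices taken mod 4.
Σ = (-76) + (32) + (2) + (-52) = -94
Area = |Σ|/2 = 47.

47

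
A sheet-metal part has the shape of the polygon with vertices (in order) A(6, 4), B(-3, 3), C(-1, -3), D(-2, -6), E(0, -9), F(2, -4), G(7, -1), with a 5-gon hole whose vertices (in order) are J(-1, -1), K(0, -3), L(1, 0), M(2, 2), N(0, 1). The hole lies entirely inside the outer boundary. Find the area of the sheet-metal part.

63.5

Outer boundary:
Cross-terms: 30, 12, 0, 18, 18, 26, 34  ⇒  Σ = 138
Area = |Σ|/2 = 69.
Hole:
Apply Gauss's area formula: 2A = Σ (x_i·y_{i+1} − x_{i+1}·y_i), indices taken mod 5.
J→K: (-1)(-3) − (0)(-1) = 3
K→L: (0)(0) − (1)(-3) = 3
L→M: (1)(2) − (2)(0) = 2
M→N: (2)(1) − (0)(2) = 2
N→J: (0)(-1) − (-1)(1) = 1
Σ = 11
Area = |Σ|/2 = 5.5.
Net area = 69 − 5.5 = 63.5.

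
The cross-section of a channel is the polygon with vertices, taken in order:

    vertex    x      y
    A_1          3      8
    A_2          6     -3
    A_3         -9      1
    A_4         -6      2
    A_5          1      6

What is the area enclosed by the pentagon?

69

Σ = (-57) + (-21) + (-12) + (-38) + (-10) = -138
Area = |Σ|/2 = 69.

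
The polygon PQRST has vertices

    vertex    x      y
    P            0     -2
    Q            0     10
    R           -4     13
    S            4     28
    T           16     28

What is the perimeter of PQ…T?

80

|PQ| = √((0)² + (12)²) = √144 = 12
|QR| = √((-4)² + (3)²) = √25 = 5
|RS| = √((8)² + (15)²) = √289 = 17
|ST| = √((12)² + (0)²) = √144 = 12
|TP| = √((-16)² + (-30)²) = √1156 = 34
Perimeter = 12 + 5 + 17 + 12 + 34 = 80.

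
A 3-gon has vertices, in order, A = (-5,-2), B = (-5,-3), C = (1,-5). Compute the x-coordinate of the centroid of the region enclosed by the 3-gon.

Apply the shoelace (surveyor's) formula. First the cross-terms c_i = x_i·y_{i+1} − x_{i+1}·y_i:
  5, 28, -27  ⇒  2A = 6, A = 3.
Then Σ (x_i + x_{i+1})·c_i = -54, so x̄ = -54 / (6·3) = -3.

-3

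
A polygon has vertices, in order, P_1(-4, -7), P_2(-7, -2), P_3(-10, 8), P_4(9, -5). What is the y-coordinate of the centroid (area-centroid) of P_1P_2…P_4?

Apply the shoelace (surveyor's) formula. First the cross-terms c_i = x_i·y_{i+1} − x_{i+1}·y_i:
  -41, -76, -22, -83  ⇒  2A = -222, A = -111.
Then Σ (y_i + y_{i+1})·c_i = 843, so ȳ = 843 / (6·(-111)) = -281/222.

-281/222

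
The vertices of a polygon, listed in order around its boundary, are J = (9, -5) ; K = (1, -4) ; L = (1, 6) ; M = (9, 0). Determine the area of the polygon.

Apply the surveyor's formula: 2A = Σ (x_i·y_{i+1} − x_{i+1}·y_i), indices taken mod 4.
Cross-terms: -31, 10, -54, -45  ⇒  Σ = -120
Area = |Σ|/2 = 60.

60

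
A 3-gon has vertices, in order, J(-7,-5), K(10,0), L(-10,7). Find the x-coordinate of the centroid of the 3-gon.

-7/3

Apply the surveyor's formula. First the cross-terms c_i = x_i·y_{i+1} − x_{i+1}·y_i:
  50, 70, 99  ⇒  2A = 219, A = 109.5.
Then Σ (x_i + x_{i+1})·c_i = -1533, so x̄ = -1533 / (6·109.5) = -7/3.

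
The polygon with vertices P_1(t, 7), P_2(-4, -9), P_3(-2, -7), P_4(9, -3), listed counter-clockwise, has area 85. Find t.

0

The doubled signed area Σ (x_i y_{i+1} − x_{i+1} y_i) is linear in t.
With t=0 it equals 170; the coefficient of t is -6 (from the two edges through P_1).
So -6·t + 170 = 2·85 = 170 ⇒ t = 0.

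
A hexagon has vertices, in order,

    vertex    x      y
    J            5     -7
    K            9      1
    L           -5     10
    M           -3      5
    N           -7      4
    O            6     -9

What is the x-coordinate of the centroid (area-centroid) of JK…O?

Apply Gauss's area formula. First the cross-terms c_i = x_i·y_{i+1} − x_{i+1}·y_i:
  68, 95, 5, 23, 39, 3  ⇒  2A = 233, A = 116.5.
Then Σ (x_i + x_{i+1})·c_i = 1056, so x̄ = 1056 / (6·116.5) = 352/233.

352/233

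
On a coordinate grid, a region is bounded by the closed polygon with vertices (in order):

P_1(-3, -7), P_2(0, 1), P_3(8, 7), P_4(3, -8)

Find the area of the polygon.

P_1→P_2: (-3)(1) − (0)(-7) = -3
P_2→P_3: (0)(7) − (8)(1) = -8
P_3→P_4: (8)(-8) − (3)(7) = -85
P_4→P_1: (3)(-7) − (-3)(-8) = -45
Σ = -141
Area = |Σ|/2 = 70.5.

70.5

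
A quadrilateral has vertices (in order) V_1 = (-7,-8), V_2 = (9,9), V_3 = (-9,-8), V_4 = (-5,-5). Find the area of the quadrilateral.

14

Apply the shoelace (surveyor's) formula: 2A = Σ (x_i·y_{i+1} − x_{i+1}·y_i), indices taken mod 4.
Cross-terms: 9, 9, 5, 5  ⇒  Σ = 28
Area = |Σ|/2 = 14.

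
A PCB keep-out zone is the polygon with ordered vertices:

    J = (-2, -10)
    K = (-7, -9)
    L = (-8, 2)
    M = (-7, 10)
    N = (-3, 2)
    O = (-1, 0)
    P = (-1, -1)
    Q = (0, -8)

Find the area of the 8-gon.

Apply Gauss's area formula: 2A = Σ (x_i·y_{i+1} − x_{i+1}·y_i), indices taken mod 8.
Cross-terms: -52, -86, -66, 16, 2, 1, 8, -16  ⇒  Σ = -193
Area = |Σ|/2 = 96.5.

96.5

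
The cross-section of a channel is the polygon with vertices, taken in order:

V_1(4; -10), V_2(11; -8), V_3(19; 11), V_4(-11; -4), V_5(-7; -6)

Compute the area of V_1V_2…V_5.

Apply the surveyor's formula: 2A = Σ (x_i·y_{i+1} − x_{i+1}·y_i), indices taken mod 5.
Σ = (78) + (273) + (45) + (38) + (94) = 528
Area = |Σ|/2 = 264.

264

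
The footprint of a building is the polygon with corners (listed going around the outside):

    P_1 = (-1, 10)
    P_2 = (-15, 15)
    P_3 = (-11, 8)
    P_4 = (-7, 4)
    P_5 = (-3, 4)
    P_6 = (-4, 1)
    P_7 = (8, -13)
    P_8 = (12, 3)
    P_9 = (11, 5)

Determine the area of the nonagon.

277.5

Apply the surveyor's formula: 2A = Σ (x_i·y_{i+1} − x_{i+1}·y_i), indices taken mod 9.
P_1→P_2: (-1)(15) − (-15)(10) = 135
P_2→P_3: (-15)(8) − (-11)(15) = 45
P_3→P_4: (-11)(4) − (-7)(8) = 12
P_4→P_5: (-7)(4) − (-3)(4) = -16
P_5→P_6: (-3)(1) − (-4)(4) = 13
P_6→P_7: (-4)(-13) − (8)(1) = 44
P_7→P_8: (8)(3) − (12)(-13) = 180
P_8→P_9: (12)(5) − (11)(3) = 27
P_9→P_1: (11)(10) − (-1)(5) = 115
Σ = 555
Area = |Σ|/2 = 277.5.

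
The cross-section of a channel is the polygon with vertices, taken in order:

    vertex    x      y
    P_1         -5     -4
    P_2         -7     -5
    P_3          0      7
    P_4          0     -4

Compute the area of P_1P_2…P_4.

36

Σ = (-3) + (-49) + (0) + (-20) = -72
Area = |Σ|/2 = 36.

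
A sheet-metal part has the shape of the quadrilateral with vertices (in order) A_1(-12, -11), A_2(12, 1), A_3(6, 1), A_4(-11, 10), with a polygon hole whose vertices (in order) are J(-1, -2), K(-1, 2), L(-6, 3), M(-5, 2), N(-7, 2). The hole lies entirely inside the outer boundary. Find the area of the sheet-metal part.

205

Outer boundary:
A_1→A_2: (-12)(1) − (12)(-11) = 120
A_2→A_3: (12)(1) − (6)(1) = 6
A_3→A_4: (6)(10) − (-11)(1) = 71
A_4→A_1: (-11)(-11) − (-12)(10) = 241
Σ = 438
Area = |Σ|/2 = 219.
Hole:
Apply the surveyor's formula: 2A = Σ (x_i·y_{i+1} − x_{i+1}·y_i), indices taken mod 5.
J→K: (-1)(2) − (-1)(-2) = -4
K→L: (-1)(3) − (-6)(2) = 9
L→M: (-6)(2) − (-5)(3) = 3
M→N: (-5)(2) − (-7)(2) = 4
N→J: (-7)(-2) − (-1)(2) = 16
Σ = 28
Area = |Σ|/2 = 14.
Net area = 219 − 14 = 205.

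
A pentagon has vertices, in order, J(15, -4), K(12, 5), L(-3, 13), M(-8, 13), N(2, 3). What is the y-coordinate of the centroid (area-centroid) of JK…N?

259/48

Apply the shoelace (surveyor's) formula. First the cross-terms c_i = x_i·y_{i+1} − x_{i+1}·y_i:
  123, 171, 65, -50, -53  ⇒  2A = 256, A = 128.
Then Σ (y_i + y_{i+1})·c_i = 4144, so ȳ = 4144 / (6·128) = 259/48.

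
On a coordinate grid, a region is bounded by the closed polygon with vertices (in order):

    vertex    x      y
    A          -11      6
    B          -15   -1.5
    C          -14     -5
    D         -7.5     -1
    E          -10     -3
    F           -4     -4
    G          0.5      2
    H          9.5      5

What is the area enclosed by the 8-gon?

Apply the surveyor's formula: 2A = Σ (x_i·y_{i+1} − x_{i+1}·y_i), indices taken mod 8.
Σ = (106.5) + (54) + (-23.5) + (12.5) + (28) + (-6) + (-16.5) + (112) = 267
Area = |Σ|/2 = 133.5.

133.5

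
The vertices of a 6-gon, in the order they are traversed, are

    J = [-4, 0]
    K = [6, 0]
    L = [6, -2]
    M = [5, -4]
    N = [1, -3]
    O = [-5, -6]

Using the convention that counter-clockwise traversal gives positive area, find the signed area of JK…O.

-41

Apply the shoelace formula: 2A = Σ (x_i·y_{i+1} − x_{i+1}·y_i), indices taken mod 6.
Cross-terms: 0, -12, -14, -11, -21, -24  ⇒  Σ = -82
Signed area = Σ/2 = -41 (negative ⇒ clockwise traversal).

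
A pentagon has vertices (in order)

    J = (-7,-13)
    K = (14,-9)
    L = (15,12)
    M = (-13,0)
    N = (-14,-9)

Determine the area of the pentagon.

470

J→K: (-7)(-9) − (14)(-13) = 245
K→L: (14)(12) − (15)(-9) = 303
L→M: (15)(0) − (-13)(12) = 156
M→N: (-13)(-9) − (-14)(0) = 117
N→J: (-14)(-13) − (-7)(-9) = 119
Σ = 940
Area = |Σ|/2 = 470.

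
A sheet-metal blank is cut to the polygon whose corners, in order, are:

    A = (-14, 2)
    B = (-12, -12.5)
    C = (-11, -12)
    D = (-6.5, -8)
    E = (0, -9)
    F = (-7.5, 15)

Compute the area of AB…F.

200.75

Apply the shoelace formula: 2A = Σ (x_i·y_{i+1} − x_{i+1}·y_i), indices taken mod 6.
Cross-terms: 199, 6.5, 10, 58.5, -67.5, 195  ⇒  Σ = 401.5
Area = |Σ|/2 = 200.75.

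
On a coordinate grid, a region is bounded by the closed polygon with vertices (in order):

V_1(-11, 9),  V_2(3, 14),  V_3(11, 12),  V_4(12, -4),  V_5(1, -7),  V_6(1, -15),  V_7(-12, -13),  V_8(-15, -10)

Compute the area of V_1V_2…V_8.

Cross-terms: -181, -118, -188, -80, -8, -193, -75, -245  ⇒  Σ = -1088
Area = |Σ|/2 = 544.

544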